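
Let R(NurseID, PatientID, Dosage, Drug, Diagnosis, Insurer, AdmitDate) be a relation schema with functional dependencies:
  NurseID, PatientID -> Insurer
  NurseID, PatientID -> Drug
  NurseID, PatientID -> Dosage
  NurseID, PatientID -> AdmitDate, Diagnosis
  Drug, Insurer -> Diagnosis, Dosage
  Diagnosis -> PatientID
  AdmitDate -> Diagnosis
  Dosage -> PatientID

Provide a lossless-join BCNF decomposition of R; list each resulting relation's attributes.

{AdmitDate, Drug, Insurer, NurseID}; {Diagnosis, Dosage, Drug, Insurer}; {Diagnosis, PatientID}

Candidate keys of the original relation: {AdmitDate, NurseID}, {Diagnosis, NurseID}, {Dosage, NurseID}, {Drug, Insurer, NurseID}, {NurseID, PatientID}.
Within {AdmitDate, Diagnosis, Dosage, Drug, Insurer, NurseID, PatientID}: {Drug, Insurer}⁺ ∩ {AdmitDate, Diagnosis, Dosage, Drug, Insurer, NurseID, PatientID} = {Diagnosis, Dosage, Drug, Insurer, PatientID}, not the whole set, so Drug, Insurer -> Diagnosis, Dosage, PatientID violates BCNF; decompose into {Diagnosis, Dosage, Drug, Insurer, PatientID} and {AdmitDate, Drug, Insurer, NurseID}.
Within {Diagnosis, Dosage, Drug, Insurer, PatientID}: {Diagnosis}⁺ ∩ {Diagnosis, Dosage, Drug, Insurer, PatientID} = {Diagnosis, PatientID}, not the whole set, so Diagnosis -> PatientID violates BCNF; decompose into {Diagnosis, PatientID} and {Diagnosis, Dosage, Drug, Insurer}.
{Diagnosis, PatientID}: every determinant is a superkey — BCNF.
{Diagnosis, Dosage, Drug, Insurer}: every determinant is a superkey — BCNF.
{AdmitDate, Drug, Insurer, NurseID}: every determinant is a superkey — BCNF.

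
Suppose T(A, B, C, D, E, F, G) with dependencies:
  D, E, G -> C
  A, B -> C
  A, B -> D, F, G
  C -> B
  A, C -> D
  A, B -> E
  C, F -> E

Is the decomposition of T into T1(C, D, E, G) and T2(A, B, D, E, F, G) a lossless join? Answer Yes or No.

Common attributes: {D, E, G}; their closure is {B, C, D, E, G}.
Since T1 ⊆ {B, C, D, E, G}, the intersection is a superkey of T1; the decomposition is lossless.

Yes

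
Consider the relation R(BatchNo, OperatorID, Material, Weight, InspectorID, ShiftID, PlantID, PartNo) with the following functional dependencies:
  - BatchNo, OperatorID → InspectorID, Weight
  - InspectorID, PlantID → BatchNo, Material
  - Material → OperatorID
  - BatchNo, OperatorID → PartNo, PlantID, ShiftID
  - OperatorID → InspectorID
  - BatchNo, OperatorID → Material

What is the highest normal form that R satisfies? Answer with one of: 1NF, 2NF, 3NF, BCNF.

Candidate keys: {BatchNo, Material}, {BatchNo, OperatorID}, {InspectorID, PlantID}, {Material, PlantID}, {OperatorID, PlantID}. Prime attributes: {BatchNo, InspectorID, Material, OperatorID, PlantID}.
Material → OperatorID: {Material}⁺ = {InspectorID, Material, OperatorID}, which is not all of the attributes, so the left side is not a superkey — BCNF is violated.
Its right-hand attributes {OperatorID} are all prime, as are those of every other non-superkey FD — the relation is in 3NF.

3NF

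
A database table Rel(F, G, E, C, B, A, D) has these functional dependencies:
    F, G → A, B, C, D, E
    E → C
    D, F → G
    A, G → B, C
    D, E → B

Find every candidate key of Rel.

No FD produces {F}, so it must be in every candidate key.
{D, F} is a candidate key since {D, F}⁺ = {A, B, C, D, E, F, G} covers every attribute.
{F, G} is a candidate key since {F, G}⁺ = {A, B, C, D, E, F, G} covers every attribute.
These are minimal and exhaustive — every other superkey contains one of them.

{D, F}, {F, G}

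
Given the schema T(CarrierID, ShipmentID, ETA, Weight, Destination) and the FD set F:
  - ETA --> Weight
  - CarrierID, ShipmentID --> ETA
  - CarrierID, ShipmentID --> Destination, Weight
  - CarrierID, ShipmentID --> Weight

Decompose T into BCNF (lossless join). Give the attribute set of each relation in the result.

{CarrierID, Destination, ETA, ShipmentID}; {ETA, Weight}

Candidate key of the original relation: {CarrierID, ShipmentID}.
Within {CarrierID, Destination, ETA, ShipmentID, Weight}: {ETA}⁺ ∩ {CarrierID, Destination, ETA, ShipmentID, Weight} = {ETA, Weight}, not the whole set, so ETA --> Weight violates BCNF; decompose into {ETA, Weight} and {CarrierID, Destination, ETA, ShipmentID}.
{ETA, Weight} is in BCNF.
{CarrierID, Destination, ETA, ShipmentID} is in BCNF.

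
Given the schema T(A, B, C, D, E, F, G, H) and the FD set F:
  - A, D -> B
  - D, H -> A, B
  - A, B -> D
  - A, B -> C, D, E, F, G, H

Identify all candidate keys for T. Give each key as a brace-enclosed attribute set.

{A, B}⁺ = {A, B, C, D, E, F, G, H}, which is every attribute, so {A, B} is a candidate key.
{A, D}⁺ = {A, B, C, D, E, F, G, H}, which is every attribute, so {A, D} is a candidate key.
{D, H}⁺ = {A, B, C, D, E, F, G, H}, which is every attribute, so {D, H} is a candidate key.
Any other superkey properly contains one of these, so there are no further candidate keys.

{A, B}, {A, D}, {D, H}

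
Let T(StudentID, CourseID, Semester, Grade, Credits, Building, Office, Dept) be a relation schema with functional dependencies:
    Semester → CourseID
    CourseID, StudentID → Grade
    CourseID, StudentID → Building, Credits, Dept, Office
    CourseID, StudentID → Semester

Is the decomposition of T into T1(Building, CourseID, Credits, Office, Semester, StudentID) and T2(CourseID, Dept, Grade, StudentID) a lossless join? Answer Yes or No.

Common attributes: {CourseID, StudentID}; their closure is {Building, CourseID, Credits, Dept, Grade, Office, Semester, StudentID}.
This includes all of T1, so the common attributes are a superkey of T1 — the join is lossless.

Yes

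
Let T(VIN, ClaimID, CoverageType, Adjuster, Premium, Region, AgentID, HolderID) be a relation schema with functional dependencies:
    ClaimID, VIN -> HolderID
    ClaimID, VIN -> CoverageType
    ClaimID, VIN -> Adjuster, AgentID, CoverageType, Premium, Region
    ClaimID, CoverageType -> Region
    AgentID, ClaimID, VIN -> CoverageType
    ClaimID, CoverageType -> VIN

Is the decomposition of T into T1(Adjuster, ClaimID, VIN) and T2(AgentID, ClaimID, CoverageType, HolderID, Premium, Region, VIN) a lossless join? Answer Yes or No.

T1 ∩ T2 = {ClaimID, VIN}; its closure under F is {Adjuster, AgentID, ClaimID, CoverageType, HolderID, Premium, Region, VIN}.
Since T1 ⊆ {Adjuster, AgentID, ClaimID, CoverageType, HolderID, Premium, Region, VIN}, the intersection is a superkey of T1; the decomposition is lossless.

Yes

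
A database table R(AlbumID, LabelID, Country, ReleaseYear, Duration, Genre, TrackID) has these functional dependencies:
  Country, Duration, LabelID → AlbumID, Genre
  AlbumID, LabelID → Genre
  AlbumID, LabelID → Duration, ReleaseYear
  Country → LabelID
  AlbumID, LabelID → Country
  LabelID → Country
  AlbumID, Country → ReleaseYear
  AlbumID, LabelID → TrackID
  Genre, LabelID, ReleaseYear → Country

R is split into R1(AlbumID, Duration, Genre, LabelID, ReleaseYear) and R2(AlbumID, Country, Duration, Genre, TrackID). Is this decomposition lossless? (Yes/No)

No

The shared attributes are {AlbumID, Duration, Genre} and {AlbumID, Duration, Genre}⁺ = {AlbumID, Duration, Genre}.
The closure covers neither R1 nor R2 entirely; the join is not lossless.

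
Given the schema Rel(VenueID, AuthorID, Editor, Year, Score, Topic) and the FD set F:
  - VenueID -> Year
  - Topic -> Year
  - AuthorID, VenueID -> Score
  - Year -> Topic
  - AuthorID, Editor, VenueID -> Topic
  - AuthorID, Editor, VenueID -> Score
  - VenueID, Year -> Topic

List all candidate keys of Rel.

{AuthorID, Editor, VenueID} never appear on the right of any FD, so every key must include all of them.
{AuthorID, Editor, VenueID}⁺ = {AuthorID, Editor, Score, Topic, VenueID, Year} — all of the relation — so {AuthorID, Editor, VenueID} is a candidate key.
Every other attribute set either contains this one or has a smaller closure.

{AuthorID, Editor, VenueID}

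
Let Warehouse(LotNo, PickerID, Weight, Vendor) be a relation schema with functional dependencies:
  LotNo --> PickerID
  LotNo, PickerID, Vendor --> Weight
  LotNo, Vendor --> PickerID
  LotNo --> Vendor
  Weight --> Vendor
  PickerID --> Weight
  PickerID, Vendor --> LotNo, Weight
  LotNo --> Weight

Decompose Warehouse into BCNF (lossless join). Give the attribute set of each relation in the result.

{LotNo, PickerID, Weight}; {Vendor, Weight}

Candidate keys of the original relation: {LotNo}, {PickerID}.
{LotNo, PickerID, Vendor, Weight}: {Weight} determines {Vendor, Weight} here but is not a superkey — split on Weight --> Vendor, giving {Vendor, Weight} and {LotNo, PickerID, Weight}.
{Vendor, Weight} has no BCNF violation.
{LotNo, PickerID, Weight} has no BCNF violation.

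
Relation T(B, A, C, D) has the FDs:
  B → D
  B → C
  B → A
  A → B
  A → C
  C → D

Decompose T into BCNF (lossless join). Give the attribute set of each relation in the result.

Candidate keys of the original relation: {A}, {B}.
{A, B, C, D}: {C} determines {C, D} here but is not a superkey — split on C → D, giving {C, D} and {A, B, C}.
{C, D}: every determinant is a superkey — BCNF.
{A, B, C}: every determinant is a superkey — BCNF.

{A, B, C}; {C, D}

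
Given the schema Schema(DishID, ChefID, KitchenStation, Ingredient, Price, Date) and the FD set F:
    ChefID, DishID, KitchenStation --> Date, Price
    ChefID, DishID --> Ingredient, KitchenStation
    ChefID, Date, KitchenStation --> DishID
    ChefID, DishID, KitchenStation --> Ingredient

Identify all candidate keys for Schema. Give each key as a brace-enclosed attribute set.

{ChefID, Date, KitchenStation}, {ChefID, DishID}

No FD produces {ChefID}, so it must be in every candidate key.
Closure of {ChefID, DishID} is {ChefID, Date, DishID, Ingredient, KitchenStation, Price}, the whole schema; {ChefID, DishID} is a candidate key.
Closure of {ChefID, Date, KitchenStation} is {ChefID, Date, DishID, Ingredient, KitchenStation, Price}, the whole schema; {ChefID, Date, KitchenStation} is a candidate key.
Any other superkey properly contains one of these, so there are no further candidate keys.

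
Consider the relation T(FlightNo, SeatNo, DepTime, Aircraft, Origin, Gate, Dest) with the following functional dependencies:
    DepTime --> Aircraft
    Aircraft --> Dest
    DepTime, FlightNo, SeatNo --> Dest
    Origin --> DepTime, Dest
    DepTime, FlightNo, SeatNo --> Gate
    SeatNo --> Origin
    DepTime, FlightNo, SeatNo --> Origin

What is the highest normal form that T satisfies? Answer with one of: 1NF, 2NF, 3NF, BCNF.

Candidate key: {FlightNo, SeatNo}. Prime attributes: {FlightNo, SeatNo}.
DepTime --> Aircraft breaks BCNF: {DepTime}⁺ = {Aircraft, DepTime, Dest}, so {DepTime} is not a superkey.
DepTime --> Aircraft has non-prime {Aircraft} on the right and a non-superkey on the left, so 3NF fails.
{SeatNo} is a proper subset of the key {FlightNo, SeatNo}, and {SeatNo}⁺ contains the non-prime attributes {Aircraft, DepTime, Dest, Origin} — a partial dependency, so 2NF is violated.

1NF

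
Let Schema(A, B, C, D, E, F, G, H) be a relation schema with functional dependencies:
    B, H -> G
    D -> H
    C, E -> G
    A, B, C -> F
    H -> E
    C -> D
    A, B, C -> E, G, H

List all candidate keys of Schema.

{A, B, C}

{A, B, C} never appear on the right of any FD, so every key must include all of them.
{A, B, C}⁺ = {A, B, C, D, E, F, G, H} — all of the relation — so {A, B, C} is a candidate key.
Every other attribute set either contains this one or has a smaller closure.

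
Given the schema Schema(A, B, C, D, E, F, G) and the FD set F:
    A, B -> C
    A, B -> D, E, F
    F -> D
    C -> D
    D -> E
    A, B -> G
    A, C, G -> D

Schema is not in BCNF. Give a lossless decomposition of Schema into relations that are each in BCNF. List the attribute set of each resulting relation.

{A, B, C, F, G}; {D, E}; {D, F}

Candidate key of the original relation: {A, B}.
In {A, B, C, D, E, F, G}, {F} is not a superkey ({F}⁺ restricted to this set is {D, E, F}), so split on F -> D, E into {D, E, F} and {A, B, C, F, G}.
In {D, E, F}, {D} is not a superkey ({D}⁺ restricted to this set is {D, E}), so split on D -> E into {D, E} and {D, F}.
{D, E} is in BCNF.
{D, F} is in BCNF.
{A, B, C, F, G} is in BCNF.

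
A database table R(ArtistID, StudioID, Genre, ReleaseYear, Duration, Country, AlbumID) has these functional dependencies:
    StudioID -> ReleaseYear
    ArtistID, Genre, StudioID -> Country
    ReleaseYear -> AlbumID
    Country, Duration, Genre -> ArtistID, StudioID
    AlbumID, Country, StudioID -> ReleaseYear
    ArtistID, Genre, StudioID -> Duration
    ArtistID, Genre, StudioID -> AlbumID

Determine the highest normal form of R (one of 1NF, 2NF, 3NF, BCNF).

1NF

Candidate keys: {ArtistID, Genre, StudioID}, {Country, Duration, Genre}. Prime attributes: {ArtistID, Country, Duration, Genre, StudioID}.
For StudioID -> ReleaseYear we have {StudioID}⁺ = {AlbumID, ReleaseYear, StudioID}; {StudioID} is not a superkey, so BCNF fails.
StudioID -> ReleaseYear has non-prime {ReleaseYear} on the right and a non-superkey on the left, so 3NF fails.
Since {StudioID} ⊂ {ArtistID, Genre, StudioID} and {StudioID}⁺ ⊇ {AlbumID, ReleaseYear} with {AlbumID, ReleaseYear} non-prime, there is a partial dependency; 2NF fails.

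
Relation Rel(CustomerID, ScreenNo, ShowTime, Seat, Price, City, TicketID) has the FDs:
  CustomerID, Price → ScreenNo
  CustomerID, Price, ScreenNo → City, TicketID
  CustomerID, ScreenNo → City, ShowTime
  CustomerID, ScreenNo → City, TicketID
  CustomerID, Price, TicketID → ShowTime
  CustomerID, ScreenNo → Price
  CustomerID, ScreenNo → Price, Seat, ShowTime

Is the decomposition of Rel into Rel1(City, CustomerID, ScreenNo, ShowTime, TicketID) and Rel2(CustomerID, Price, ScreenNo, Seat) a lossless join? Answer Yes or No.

Yes

The shared attributes are {CustomerID, ScreenNo} and {CustomerID, ScreenNo}⁺ = {City, CustomerID, Price, ScreenNo, Seat, ShowTime, TicketID}.
This includes all of Rel1, so the common attributes are a superkey of Rel1 — the join is lossless.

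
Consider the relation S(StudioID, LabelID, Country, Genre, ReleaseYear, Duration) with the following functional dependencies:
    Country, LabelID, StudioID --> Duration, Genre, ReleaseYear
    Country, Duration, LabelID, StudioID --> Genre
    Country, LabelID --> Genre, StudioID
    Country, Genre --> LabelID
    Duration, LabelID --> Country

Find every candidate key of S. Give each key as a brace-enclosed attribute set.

{Country, Genre}⁺ = {Country, Duration, Genre, LabelID, ReleaseYear, StudioID} — all of the relation — so {Country, Genre} is a candidate key.
{Country, LabelID}⁺ = {Country, Duration, Genre, LabelID, ReleaseYear, StudioID} — all of the relation — so {Country, LabelID} is a candidate key.
{Duration, LabelID}⁺ = {Country, Duration, Genre, LabelID, ReleaseYear, StudioID} — all of the relation — so {Duration, LabelID} is a candidate key.
No proper subset of any of these is a key, and no other minimal superkey exists.

{Country, Genre}, {Country, LabelID}, {Duration, LabelID}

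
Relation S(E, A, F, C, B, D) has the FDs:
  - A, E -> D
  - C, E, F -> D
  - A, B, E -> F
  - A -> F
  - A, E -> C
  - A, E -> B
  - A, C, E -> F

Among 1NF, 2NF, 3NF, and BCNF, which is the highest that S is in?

Candidate key: {A, E}. Prime attributes: {A, E}.
For C, E, F -> D we have {C, E, F}⁺ = {C, D, E, F}; {C, E, F} is not a superkey, so BCNF fails.
C, E, F -> D determines the non-prime attribute {D} from a non-superkey — 3NF is violated.
Since {A} ⊂ {A, E} and {A}⁺ ⊇ {F} with {F} non-prime, there is a partial dependency; 2NF fails.

1NF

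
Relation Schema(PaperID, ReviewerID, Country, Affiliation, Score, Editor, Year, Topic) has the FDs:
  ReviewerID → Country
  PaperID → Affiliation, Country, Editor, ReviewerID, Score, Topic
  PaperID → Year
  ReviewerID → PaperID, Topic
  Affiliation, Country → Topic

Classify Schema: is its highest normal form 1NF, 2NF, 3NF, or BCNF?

Candidate keys: {PaperID}, {ReviewerID}. Prime attributes: {PaperID, ReviewerID}.
Affiliation, Country → Topic breaks BCNF: {Affiliation, Country}⁺ = {Affiliation, Country, Topic}, so {Affiliation, Country} is not a superkey.
Affiliation, Country → Topic determines the non-prime attribute {Topic} from a non-superkey — 3NF is violated.
All keys have size 1, which rules out partial dependencies — 2NF is satisfied.

2NF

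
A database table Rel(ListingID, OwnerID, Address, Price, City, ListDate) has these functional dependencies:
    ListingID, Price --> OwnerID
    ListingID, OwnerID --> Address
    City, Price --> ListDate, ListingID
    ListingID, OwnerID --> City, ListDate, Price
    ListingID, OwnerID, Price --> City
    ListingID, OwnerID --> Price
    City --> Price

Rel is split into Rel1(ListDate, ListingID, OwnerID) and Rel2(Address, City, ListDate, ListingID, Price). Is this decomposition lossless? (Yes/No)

No

The shared attributes are {ListDate, ListingID} and {ListDate, ListingID}⁺ = {ListDate, ListingID}.
Rel1 ⊄ {ListDate, ListingID} and Rel2 ⊄ {ListDate, ListingID}, so the split is lossy.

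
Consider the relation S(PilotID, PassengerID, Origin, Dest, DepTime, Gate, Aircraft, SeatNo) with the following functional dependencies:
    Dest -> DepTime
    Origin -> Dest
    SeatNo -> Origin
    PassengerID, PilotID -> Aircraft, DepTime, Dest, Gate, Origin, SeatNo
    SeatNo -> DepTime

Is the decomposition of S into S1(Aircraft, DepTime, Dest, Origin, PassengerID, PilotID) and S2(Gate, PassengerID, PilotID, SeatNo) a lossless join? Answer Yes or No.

The shared attributes are {PassengerID, PilotID} and {PassengerID, PilotID}⁺ = {Aircraft, DepTime, Dest, Gate, Origin, PassengerID, PilotID, SeatNo}.
Since S1 ⊆ {Aircraft, DepTime, Dest, Gate, Origin, PassengerID, PilotID, SeatNo}, the intersection is a superkey of S1; the decomposition is lossless.

Yes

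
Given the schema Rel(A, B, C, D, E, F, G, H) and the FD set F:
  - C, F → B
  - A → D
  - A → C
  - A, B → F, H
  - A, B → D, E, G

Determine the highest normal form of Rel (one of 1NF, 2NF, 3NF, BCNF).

Candidate keys: {A, B}, {A, F}. Prime attributes: {A, B, F}.
C, F → B: {C, F}⁺ = {B, C, F}, which is not all of the attributes, so the left side is not a superkey — BCNF is violated.
A → D has non-prime {D} on the right and a non-superkey on the left, so 3NF fails.
{A} is a proper subset of the key {A, B}, and {A}⁺ contains the non-prime attributes {C, D} — a partial dependency, so 2NF is violated.

1NF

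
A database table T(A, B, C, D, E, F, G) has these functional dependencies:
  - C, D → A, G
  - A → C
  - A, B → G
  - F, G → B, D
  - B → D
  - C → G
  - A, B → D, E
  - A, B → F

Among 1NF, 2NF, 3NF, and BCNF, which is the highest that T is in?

1NF

Candidate keys: {A, B}, {A, F}, {B, C}, {C, F}. Prime attributes: {A, B, C, F}.
C, D → A, G breaks BCNF: {C, D}⁺ = {A, C, D, G}, so {C, D} is not a superkey.
Because {G} is non-prime and the left side of C, D → A, G is not a superkey, the relation is not in 3NF.
The proper key subset {A} of {A, B} determines non-prime {G}, so the relation is not even in 2NF.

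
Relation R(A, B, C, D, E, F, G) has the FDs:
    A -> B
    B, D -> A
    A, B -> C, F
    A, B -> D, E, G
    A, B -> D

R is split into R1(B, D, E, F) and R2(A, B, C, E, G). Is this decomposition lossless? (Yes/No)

R1 ∩ R2 = {B, E}; its closure under F is {B, E}.
R1 ⊄ {B, E} and R2 ⊄ {B, E}, so the split is lossy.

No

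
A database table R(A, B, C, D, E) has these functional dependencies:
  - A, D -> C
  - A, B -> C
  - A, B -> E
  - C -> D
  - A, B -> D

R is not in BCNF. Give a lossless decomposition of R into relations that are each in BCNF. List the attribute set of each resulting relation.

Candidate key of the original relation: {A, B}.
In {A, B, C, D, E}, {A, D} is not a superkey ({A, D}⁺ restricted to this set is {A, C, D}), so split on A, D -> C into {A, C, D} and {A, B, D, E}.
In {A, C, D}, {C} is not a superkey ({C}⁺ restricted to this set is {C, D}), so split on C -> D into {C, D} and {A, C}.
{C, D} is in BCNF.
{A, C} is in BCNF.
{A, B, D, E} is in BCNF.

{A, B, D, E}; {A, C}; {C, D}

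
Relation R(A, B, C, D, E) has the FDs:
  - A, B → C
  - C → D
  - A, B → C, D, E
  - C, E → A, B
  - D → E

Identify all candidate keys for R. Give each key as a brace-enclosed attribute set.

{A, B}, {C}

{C}⁺ = {A, B, C, D, E} — all of the relation — so {C} is a candidate key.
{A, B}⁺ = {A, B, C, D, E} — all of the relation — so {A, B} is a candidate key.
These are minimal and exhaustive — every other superkey contains one of them.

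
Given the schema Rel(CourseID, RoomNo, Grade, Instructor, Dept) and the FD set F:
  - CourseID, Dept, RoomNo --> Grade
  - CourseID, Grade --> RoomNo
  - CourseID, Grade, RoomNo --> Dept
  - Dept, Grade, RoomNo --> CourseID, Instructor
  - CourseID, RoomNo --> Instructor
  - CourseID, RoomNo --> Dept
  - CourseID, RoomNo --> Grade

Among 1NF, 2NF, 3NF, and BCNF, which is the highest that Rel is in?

Candidate keys: {CourseID, Grade}, {CourseID, RoomNo}, {Dept, Grade, RoomNo}. Prime attributes: {CourseID, Dept, Grade, RoomNo}.
Each dependency's left side is a superkey — BCNF holds.

BCNF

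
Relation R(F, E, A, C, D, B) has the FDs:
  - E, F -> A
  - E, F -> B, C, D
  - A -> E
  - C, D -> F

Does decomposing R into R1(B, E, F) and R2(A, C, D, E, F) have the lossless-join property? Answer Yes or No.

Common attributes: {E, F}; their closure is {A, B, C, D, E, F}.
R1 is contained in that closure, so R1 ∩ R2 -> R1 holds and the join is lossless.

Yes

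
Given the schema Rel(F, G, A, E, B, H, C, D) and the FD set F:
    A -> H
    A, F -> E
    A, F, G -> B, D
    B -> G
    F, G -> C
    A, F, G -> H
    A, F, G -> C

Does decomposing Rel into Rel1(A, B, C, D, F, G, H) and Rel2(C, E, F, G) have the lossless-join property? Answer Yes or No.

The shared attributes are {C, F, G} and {C, F, G}⁺ = {C, F, G}.
Rel1 ⊄ {C, F, G} and Rel2 ⊄ {C, F, G}, so the split is lossy.

No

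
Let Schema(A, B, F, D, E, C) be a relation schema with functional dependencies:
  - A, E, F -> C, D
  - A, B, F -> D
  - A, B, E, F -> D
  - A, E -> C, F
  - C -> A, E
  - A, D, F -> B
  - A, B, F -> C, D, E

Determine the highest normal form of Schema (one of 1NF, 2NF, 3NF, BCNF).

BCNF

Candidate keys: {A, B, F}, {A, D, F}, {A, E}, {C}. Prime attributes: {A, B, C, D, E, F}.
The left-hand side of every FD is a superkey, so BCNF is satisfied.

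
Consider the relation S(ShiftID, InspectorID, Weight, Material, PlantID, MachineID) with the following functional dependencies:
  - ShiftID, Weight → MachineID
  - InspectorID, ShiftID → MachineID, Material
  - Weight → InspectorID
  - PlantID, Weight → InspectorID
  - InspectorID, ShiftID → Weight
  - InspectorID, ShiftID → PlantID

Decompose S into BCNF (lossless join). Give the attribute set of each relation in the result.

{InspectorID, Weight}; {MachineID, Material, PlantID, ShiftID, Weight}

Candidate keys of the original relation: {InspectorID, ShiftID}, {ShiftID, Weight}.
Within {InspectorID, MachineID, Material, PlantID, ShiftID, Weight}: {Weight}⁺ ∩ {InspectorID, MachineID, Material, PlantID, ShiftID, Weight} = {InspectorID, Weight}, not the whole set, so Weight → InspectorID violates BCNF; decompose into {InspectorID, Weight} and {MachineID, Material, PlantID, ShiftID, Weight}.
{InspectorID, Weight} is in BCNF.
{MachineID, Material, PlantID, ShiftID, Weight} is in BCNF.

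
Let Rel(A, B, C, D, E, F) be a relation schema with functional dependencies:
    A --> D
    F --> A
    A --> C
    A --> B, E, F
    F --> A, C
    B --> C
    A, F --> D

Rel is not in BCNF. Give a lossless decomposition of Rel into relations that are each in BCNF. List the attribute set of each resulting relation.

{A, B, D, E, F}; {B, C}

Candidate keys of the original relation: {A}, {F}.
{A, B, C, D, E, F}: {B} determines {B, C} here but is not a superkey — split on B --> C, giving {B, C} and {A, B, D, E, F}.
{B, C} has no BCNF violation.
{A, B, D, E, F} has no BCNF violation.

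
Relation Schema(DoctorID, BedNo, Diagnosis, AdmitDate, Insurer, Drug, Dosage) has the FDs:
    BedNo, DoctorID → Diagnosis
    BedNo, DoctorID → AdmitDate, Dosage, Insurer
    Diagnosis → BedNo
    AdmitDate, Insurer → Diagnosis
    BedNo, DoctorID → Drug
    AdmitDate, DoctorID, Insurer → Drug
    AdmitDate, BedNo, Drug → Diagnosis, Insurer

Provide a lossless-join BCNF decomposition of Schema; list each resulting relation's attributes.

Candidate keys of the original relation: {AdmitDate, DoctorID, Insurer}, {BedNo, DoctorID}, {Diagnosis, DoctorID}.
{AdmitDate, BedNo, Diagnosis, DoctorID, Dosage, Drug, Insurer}: {Diagnosis} determines {BedNo, Diagnosis} here but is not a superkey — split on Diagnosis → BedNo, giving {BedNo, Diagnosis} and {AdmitDate, Diagnosis, DoctorID, Dosage, Drug, Insurer}.
{BedNo, Diagnosis} has no BCNF violation.
{AdmitDate, Diagnosis, DoctorID, Dosage, Drug, Insurer}: {AdmitDate, Insurer} determines {AdmitDate, Diagnosis, Insurer} here but is not a superkey — split on AdmitDate, Insurer → Diagnosis, giving {AdmitDate, Diagnosis, Insurer} and {AdmitDate, DoctorID, Dosage, Drug, Insurer}.
{AdmitDate, Diagnosis, Insurer} has no BCNF violation.
{AdmitDate, DoctorID, Dosage, Drug, Insurer} has no BCNF violation.

{AdmitDate, Diagnosis, Insurer}; {AdmitDate, DoctorID, Dosage, Drug, Insurer}; {BedNo, Diagnosis}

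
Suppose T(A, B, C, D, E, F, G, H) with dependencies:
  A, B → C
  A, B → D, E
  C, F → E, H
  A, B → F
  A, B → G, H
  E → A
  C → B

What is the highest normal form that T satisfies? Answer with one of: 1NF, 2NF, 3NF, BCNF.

Candidate keys: {A, B}, {A, C}, {B, E}, {C, E}, {C, F}. Prime attributes: {A, B, C, E, F}.
For E → A we have {E}⁺ = {A, E}; {E} is not a superkey, so BCNF fails.
But every attribute on its right side ({A}) is prime, and the same holds for every other non-superkey FD, so 3NF still holds.

3NF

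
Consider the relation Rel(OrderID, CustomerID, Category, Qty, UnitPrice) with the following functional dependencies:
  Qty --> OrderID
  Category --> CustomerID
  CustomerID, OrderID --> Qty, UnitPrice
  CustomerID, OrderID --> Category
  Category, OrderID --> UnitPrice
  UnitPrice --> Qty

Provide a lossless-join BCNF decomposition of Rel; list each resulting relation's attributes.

Candidate keys of the original relation: {Category, OrderID}, {Category, Qty}, {Category, UnitPrice}, {CustomerID, OrderID}, {CustomerID, Qty}, {CustomerID, UnitPrice}.
{Category, CustomerID, OrderID, Qty, UnitPrice}: {Qty} determines {OrderID, Qty} here but is not a superkey — split on Qty --> OrderID, giving {OrderID, Qty} and {Category, CustomerID, Qty, UnitPrice}.
{OrderID, Qty} has no BCNF violation.
{Category, CustomerID, Qty, UnitPrice}: {Category} determines {Category, CustomerID} here but is not a superkey — split on Category --> CustomerID, giving {Category, CustomerID} and {Category, Qty, UnitPrice}.
{Category, CustomerID} has no BCNF violation.
{Category, Qty, UnitPrice}: {UnitPrice} determines {Qty, UnitPrice} here but is not a superkey — split on UnitPrice --> Qty, giving {Qty, UnitPrice} and {Category, UnitPrice}.
{Qty, UnitPrice} has no BCNF violation.
{Category, UnitPrice} has no BCNF violation.

{Category, CustomerID}; {Category, UnitPrice}; {OrderID, Qty}; {Qty, UnitPrice}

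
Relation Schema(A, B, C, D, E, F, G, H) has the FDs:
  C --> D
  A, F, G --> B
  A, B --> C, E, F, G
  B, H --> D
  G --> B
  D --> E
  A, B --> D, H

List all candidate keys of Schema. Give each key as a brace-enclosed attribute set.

{A, B}, {A, G}

{A} never appears on the right of any FD, so every key must include it.
{A, B} is a candidate key since {A, B}⁺ = {A, B, C, D, E, F, G, H} covers every attribute.
{A, G} is a candidate key since {A, G}⁺ = {A, B, C, D, E, F, G, H} covers every attribute.
Any other superkey properly contains one of these, so there are no further candidate keys.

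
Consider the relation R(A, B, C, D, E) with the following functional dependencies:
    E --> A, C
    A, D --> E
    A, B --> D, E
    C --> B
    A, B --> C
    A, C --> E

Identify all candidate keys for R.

Closure of {E} is {A, B, C, D, E}, the whole schema; {E} is a candidate key.
Closure of {A, B} is {A, B, C, D, E}, the whole schema; {A, B} is a candidate key.
Closure of {A, C} is {A, B, C, D, E}, the whole schema; {A, C} is a candidate key.
Closure of {A, D} is {A, B, C, D, E}, the whole schema; {A, D} is a candidate key.
These are minimal and exhaustive — every other superkey contains one of them.

{A, B}, {A, C}, {A, D}, {E}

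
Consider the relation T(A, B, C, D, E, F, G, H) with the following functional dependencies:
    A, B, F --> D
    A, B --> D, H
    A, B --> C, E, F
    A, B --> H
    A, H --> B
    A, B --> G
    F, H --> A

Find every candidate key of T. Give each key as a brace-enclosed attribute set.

{A, B}, {A, H}, {F, H}

{A, B} is a candidate key since {A, B}⁺ = {A, B, C, D, E, F, G, H} covers every attribute.
{A, H} is a candidate key since {A, H}⁺ = {A, B, C, D, E, F, G, H} covers every attribute.
{F, H} is a candidate key since {F, H}⁺ = {A, B, C, D, E, F, G, H} covers every attribute.
These are minimal and exhaustive — every other superkey contains one of them.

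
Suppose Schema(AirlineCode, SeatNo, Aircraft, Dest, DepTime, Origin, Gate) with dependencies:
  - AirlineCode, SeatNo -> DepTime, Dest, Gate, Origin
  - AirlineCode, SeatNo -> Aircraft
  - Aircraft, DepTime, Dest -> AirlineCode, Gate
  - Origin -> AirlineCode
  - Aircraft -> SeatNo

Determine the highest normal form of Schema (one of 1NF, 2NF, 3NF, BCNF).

3NF

Candidate keys: {Aircraft, AirlineCode}, {Aircraft, DepTime, Dest}, {Aircraft, Origin}, {AirlineCode, SeatNo}, {Origin, SeatNo}. Prime attributes: {Aircraft, AirlineCode, DepTime, Dest, Origin, SeatNo}.
Origin -> AirlineCode: {Origin}⁺ = {AirlineCode, Origin}, which is not all of the attributes, so the left side is not a superkey — BCNF is violated.
But every attribute on its right side ({AirlineCode}) is prime, and the same holds for every other non-superkey FD, so 3NF still holds.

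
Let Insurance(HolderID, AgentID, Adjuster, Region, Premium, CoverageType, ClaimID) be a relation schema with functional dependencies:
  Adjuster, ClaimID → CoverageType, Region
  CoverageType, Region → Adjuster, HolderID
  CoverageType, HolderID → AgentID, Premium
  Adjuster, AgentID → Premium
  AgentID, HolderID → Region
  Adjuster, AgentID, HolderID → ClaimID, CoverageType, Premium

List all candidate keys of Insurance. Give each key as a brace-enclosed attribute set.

{Adjuster, ClaimID}⁺ = {Adjuster, AgentID, ClaimID, CoverageType, HolderID, Premium, Region}, which is every attribute, so {Adjuster, ClaimID} is a candidate key.
{CoverageType, HolderID}⁺ = {Adjuster, AgentID, ClaimID, CoverageType, HolderID, Premium, Region}, which is every attribute, so {CoverageType, HolderID} is a candidate key.
{CoverageType, Region}⁺ = {Adjuster, AgentID, ClaimID, CoverageType, HolderID, Premium, Region}, which is every attribute, so {CoverageType, Region} is a candidate key.
{Adjuster, AgentID, HolderID}⁺ = {Adjuster, AgentID, ClaimID, CoverageType, HolderID, Premium, Region}, which is every attribute, so {Adjuster, AgentID, HolderID} is a candidate key.
These are minimal and exhaustive — every other superkey contains one of them.

{Adjuster, AgentID, HolderID}, {Adjuster, ClaimID}, {CoverageType, HolderID}, {CoverageType, Region}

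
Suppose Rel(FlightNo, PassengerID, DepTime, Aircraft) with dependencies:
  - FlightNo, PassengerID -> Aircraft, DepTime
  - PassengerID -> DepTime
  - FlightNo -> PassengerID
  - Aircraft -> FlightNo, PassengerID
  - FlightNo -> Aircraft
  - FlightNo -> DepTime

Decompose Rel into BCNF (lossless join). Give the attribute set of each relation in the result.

Candidate keys of the original relation: {Aircraft}, {FlightNo}.
{Aircraft, DepTime, FlightNo, PassengerID}: {PassengerID} determines {DepTime, PassengerID} here but is not a superkey — split on PassengerID -> DepTime, giving {DepTime, PassengerID} and {Aircraft, FlightNo, PassengerID}.
{DepTime, PassengerID}: every determinant is a superkey — BCNF.
{Aircraft, FlightNo, PassengerID}: every determinant is a superkey — BCNF.

{Aircraft, FlightNo, PassengerID}; {DepTime, PassengerID}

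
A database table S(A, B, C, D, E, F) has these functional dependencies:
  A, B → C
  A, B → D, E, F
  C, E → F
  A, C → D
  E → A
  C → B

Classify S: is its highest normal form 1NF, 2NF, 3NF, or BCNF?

3NF

Candidate keys: {A, B}, {A, C}, {B, E}, {C, E}. Prime attributes: {A, B, C, E}.
E → A: {E}⁺ = {A, E}, which is not all of the attributes, so the left side is not a superkey — BCNF is violated.
Since {A} ⊆ prime attributes and every other non-superkey FD also has a prime right side, the schema is in 3NF.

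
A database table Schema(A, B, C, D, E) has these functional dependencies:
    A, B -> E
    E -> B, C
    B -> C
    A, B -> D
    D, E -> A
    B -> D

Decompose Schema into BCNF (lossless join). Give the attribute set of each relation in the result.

Candidate keys of the original relation: {A, B}, {E}.
{A, B, C, D, E}: {B} determines {B, C, D} here but is not a superkey — split on B -> C, D, giving {B, C, D} and {A, B, E}.
{B, C, D} is in BCNF.
{A, B, E} is in BCNF.

{A, B, E}; {B, C, D}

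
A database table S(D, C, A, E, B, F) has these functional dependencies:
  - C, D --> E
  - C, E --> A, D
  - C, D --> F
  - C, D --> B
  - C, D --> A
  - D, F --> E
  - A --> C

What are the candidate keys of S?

{A, D}, {A, E}, {C, D}, {C, E}

{A, D}⁺ = {A, B, C, D, E, F}, which is every attribute, so {A, D} is a candidate key.
{A, E}⁺ = {A, B, C, D, E, F}, which is every attribute, so {A, E} is a candidate key.
{C, D}⁺ = {A, B, C, D, E, F}, which is every attribute, so {C, D} is a candidate key.
{C, E}⁺ = {A, B, C, D, E, F}, which is every attribute, so {C, E} is a candidate key.
No proper subset of any of these is a key, and no other minimal superkey exists.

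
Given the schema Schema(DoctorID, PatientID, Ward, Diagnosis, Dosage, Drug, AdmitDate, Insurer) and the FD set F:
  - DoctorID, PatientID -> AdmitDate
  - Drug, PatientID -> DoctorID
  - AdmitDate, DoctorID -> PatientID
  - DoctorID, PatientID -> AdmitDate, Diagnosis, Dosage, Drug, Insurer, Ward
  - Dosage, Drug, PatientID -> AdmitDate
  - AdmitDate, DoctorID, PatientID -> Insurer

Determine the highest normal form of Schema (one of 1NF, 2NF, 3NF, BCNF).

Candidate keys: {AdmitDate, DoctorID}, {DoctorID, PatientID}, {Drug, PatientID}. Prime attributes: {AdmitDate, DoctorID, Drug, PatientID}.
Each dependency's left side is a superkey — BCNF holds.

BCNF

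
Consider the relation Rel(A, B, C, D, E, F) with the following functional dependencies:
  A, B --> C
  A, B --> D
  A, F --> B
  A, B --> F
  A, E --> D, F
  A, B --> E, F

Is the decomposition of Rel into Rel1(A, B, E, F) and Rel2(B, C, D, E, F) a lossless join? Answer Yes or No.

The shared attributes are {B, E, F} and {B, E, F}⁺ = {B, E, F}.
The closure covers neither Rel1 nor Rel2 entirely; the join is not lossless.

No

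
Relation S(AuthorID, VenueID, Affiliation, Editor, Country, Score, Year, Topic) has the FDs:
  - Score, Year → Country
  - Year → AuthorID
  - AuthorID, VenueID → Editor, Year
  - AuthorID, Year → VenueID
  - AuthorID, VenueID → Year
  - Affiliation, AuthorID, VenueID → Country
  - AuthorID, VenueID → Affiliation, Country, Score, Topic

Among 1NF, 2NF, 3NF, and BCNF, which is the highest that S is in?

BCNF

Candidate keys: {AuthorID, VenueID}, {Year}. Prime attributes: {AuthorID, VenueID, Year}.
Each dependency's left side is a superkey — BCNF holds.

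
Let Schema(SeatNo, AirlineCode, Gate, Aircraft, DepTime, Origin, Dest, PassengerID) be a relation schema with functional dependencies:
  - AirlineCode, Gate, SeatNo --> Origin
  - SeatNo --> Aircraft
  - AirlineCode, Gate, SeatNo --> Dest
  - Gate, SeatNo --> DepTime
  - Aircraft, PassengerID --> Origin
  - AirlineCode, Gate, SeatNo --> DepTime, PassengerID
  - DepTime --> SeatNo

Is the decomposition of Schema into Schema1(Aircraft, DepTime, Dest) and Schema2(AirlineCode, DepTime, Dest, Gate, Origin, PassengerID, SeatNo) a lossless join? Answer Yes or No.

Yes

The shared attributes are {DepTime, Dest} and {DepTime, Dest}⁺ = {Aircraft, DepTime, Dest, SeatNo}.
Schema1 is contained in that closure, so Schema1 ∩ Schema2 --> Schema1 holds and the join is lossless.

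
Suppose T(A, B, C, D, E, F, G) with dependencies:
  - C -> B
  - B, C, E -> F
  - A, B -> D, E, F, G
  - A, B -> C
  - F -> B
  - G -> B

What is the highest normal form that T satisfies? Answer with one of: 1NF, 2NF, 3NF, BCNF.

Candidate keys: {A, B}, {A, C}, {A, F}, {A, G}. Prime attributes: {A, B, C, F, G}.
For C -> B we have {C}⁺ = {B, C}; {C} is not a superkey, so BCNF fails.
Its right-hand attributes {B} are all prime, as are those of every other non-superkey FD — the relation is in 3NF.

3NF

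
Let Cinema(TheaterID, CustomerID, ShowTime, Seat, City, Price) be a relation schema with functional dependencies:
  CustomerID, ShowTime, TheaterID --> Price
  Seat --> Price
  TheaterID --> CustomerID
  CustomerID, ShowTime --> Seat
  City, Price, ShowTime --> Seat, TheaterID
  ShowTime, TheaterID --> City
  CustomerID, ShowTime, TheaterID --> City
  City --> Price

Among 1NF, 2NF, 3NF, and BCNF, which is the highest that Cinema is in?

Candidate keys: {City, ShowTime}, {ShowTime, TheaterID}. Prime attributes: {City, ShowTime, TheaterID}.
For Seat --> Price we have {Seat}⁺ = {Price, Seat}; {Seat} is not a superkey, so BCNF fails.
Seat --> Price determines the non-prime attribute {Price} from a non-superkey — 3NF is violated.
{City} is a proper subset of the key {City, ShowTime}, and {City}⁺ contains the non-prime attribute {Price} — a partial dependency, so 2NF is violated.

1NF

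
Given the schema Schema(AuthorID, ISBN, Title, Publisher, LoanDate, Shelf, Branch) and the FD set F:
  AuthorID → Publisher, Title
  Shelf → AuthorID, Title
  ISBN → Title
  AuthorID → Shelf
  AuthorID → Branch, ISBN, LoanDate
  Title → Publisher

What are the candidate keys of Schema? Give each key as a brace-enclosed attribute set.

{AuthorID}, {Shelf}

{AuthorID}⁺ = {AuthorID, Branch, ISBN, LoanDate, Publisher, Shelf, Title} — all of the relation — so {AuthorID} is a candidate key.
{Shelf}⁺ = {AuthorID, Branch, ISBN, LoanDate, Publisher, Shelf, Title} — all of the relation — so {Shelf} is a candidate key.
These are minimal and exhaustive — every other superkey contains one of them.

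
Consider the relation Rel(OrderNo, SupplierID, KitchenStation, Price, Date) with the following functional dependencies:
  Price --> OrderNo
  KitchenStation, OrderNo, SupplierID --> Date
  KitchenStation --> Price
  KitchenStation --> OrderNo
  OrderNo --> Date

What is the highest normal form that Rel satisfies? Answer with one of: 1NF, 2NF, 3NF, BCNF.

Candidate key: {KitchenStation, SupplierID}. Prime attributes: {KitchenStation, SupplierID}.
Price --> OrderNo: {Price}⁺ = {Date, OrderNo, Price}, which is not all of the attributes, so the left side is not a superkey — BCNF is violated.
Price --> OrderNo has non-prime {OrderNo} on the right and a non-superkey on the left, so 3NF fails.
{KitchenStation} is a proper subset of the key {KitchenStation, SupplierID}, and {KitchenStation}⁺ contains the non-prime attributes {Date, OrderNo, Price} — a partial dependency, so 2NF is violated.

1NF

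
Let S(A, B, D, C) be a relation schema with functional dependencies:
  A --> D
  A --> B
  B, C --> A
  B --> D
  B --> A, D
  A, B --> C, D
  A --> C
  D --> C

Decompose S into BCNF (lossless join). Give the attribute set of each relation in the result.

{A, B, D}; {C, D}

Candidate keys of the original relation: {A}, {B}.
Within {A, B, C, D}: {D}⁺ ∩ {A, B, C, D} = {C, D}, not the whole set, so D --> C violates BCNF; decompose into {C, D} and {A, B, D}.
{C, D} has no BCNF violation.
{A, B, D} has no BCNF violation.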